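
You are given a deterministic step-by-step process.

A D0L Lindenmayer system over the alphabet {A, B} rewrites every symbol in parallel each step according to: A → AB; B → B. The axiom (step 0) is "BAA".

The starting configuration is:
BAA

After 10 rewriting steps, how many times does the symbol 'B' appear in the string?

step 0: BAA
step 1: BABAB
step 2: BABBABB
step 3: BABBBABBB
step 4: BABBBBABBBB
step 5: BABBBBBABBBBB
step 6: BABBBBBBABBBBBB
step 7: BABBBBBBBABBBBBBB
step 8: BABBBBBBBBABBBBBBBB
step 9: BABBBBBBBBBABBBBBBBBB
step 10: BABBBBBBBBBBABBBBBBBBBB

21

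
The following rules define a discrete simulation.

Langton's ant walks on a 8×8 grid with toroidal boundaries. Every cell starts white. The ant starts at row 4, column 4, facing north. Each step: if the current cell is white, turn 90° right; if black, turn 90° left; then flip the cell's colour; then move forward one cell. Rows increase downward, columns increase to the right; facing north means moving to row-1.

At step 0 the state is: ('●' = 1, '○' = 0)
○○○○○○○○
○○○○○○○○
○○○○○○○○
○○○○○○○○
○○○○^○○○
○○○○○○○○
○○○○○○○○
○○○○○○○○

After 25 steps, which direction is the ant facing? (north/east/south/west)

east

step 0: ○○○○○○○○
○○○○○○○○
○○○○○○○○
○○○○○○○○
○○○○^○○○
○○○○○○○○
○○○○○○○○
○○○○○○○○
step 1: ○○○○○○○○
○○○○○○○○
○○○○○○○○
○○○○○○○○
○○○○●>○○
○○○○○○○○
○○○○○○○○
○○○○○○○○
step 2: ○○○○○○○○
○○○○○○○○
○○○○○○○○
○○○○○○○○
○○○○●●○○
○○○○○v○○
○○○○○○○○
○○○○○○○○
step 3: ○○○○○○○○
○○○○○○○○
○○○○○○○○
○○○○○○○○
○○○○●●○○
○○○○<●○○
○○○○○○○○
○○○○○○○○
step 4: ○○○○○○○○
○○○○○○○○
○○○○○○○○
○○○○○○○○
○○○○^●○○
○○○○●●○○
○○○○○○○○
○○○○○○○○
step 5: ○○○○○○○○
○○○○○○○○
○○○○○○○○
○○○○○○○○
○○○<○●○○
○○○○●●○○
○○○○○○○○
○○○○○○○○
step 6: ○○○○○○○○
○○○○○○○○
○○○○○○○○
○○○^○○○○
○○○●○●○○
○○○○●●○○
○○○○○○○○
○○○○○○○○
step 7: ○○○○○○○○
○○○○○○○○
○○○○○○○○
○○○●>○○○
○○○●○●○○
○○○○●●○○
○○○○○○○○
○○○○○○○○
step 8: ○○○○○○○○
○○○○○○○○
○○○○○○○○
○○○●●○○○
○○○●v●○○
○○○○●●○○
○○○○○○○○
○○○○○○○○
step 9: ○○○○○○○○
○○○○○○○○
○○○○○○○○
○○○●●○○○
○○○<●●○○
○○○○●●○○
○○○○○○○○
○○○○○○○○
step 10: ○○○○○○○○
○○○○○○○○
○○○○○○○○
○○○●●○○○
○○○○●●○○
○○○v●●○○
○○○○○○○○
○○○○○○○○
step 11: ○○○○○○○○
○○○○○○○○
○○○○○○○○
○○○●●○○○
○○○○●●○○
○○<●●●○○
○○○○○○○○
○○○○○○○○
step 12: ○○○○○○○○
○○○○○○○○
○○○○○○○○
○○○●●○○○
○○^○●●○○
○○●●●●○○
○○○○○○○○
○○○○○○○○
step 13: ○○○○○○○○
○○○○○○○○
○○○○○○○○
○○○●●○○○
○○●>●●○○
○○●●●●○○
○○○○○○○○
○○○○○○○○
step 14: ○○○○○○○○
○○○○○○○○
○○○○○○○○
○○○●●○○○
○○●●●●○○
○○●v●●○○
○○○○○○○○
○○○○○○○○
step 15: ○○○○○○○○
○○○○○○○○
○○○○○○○○
○○○●●○○○
○○●●●●○○
○○●○>●○○
○○○○○○○○
○○○○○○○○
step 16: ○○○○○○○○
○○○○○○○○
○○○○○○○○
○○○●●○○○
○○●●^●○○
○○●○○●○○
○○○○○○○○
○○○○○○○○
step 17: ○○○○○○○○
○○○○○○○○
○○○○○○○○
○○○●●○○○
○○●<○●○○
○○●○○●○○
○○○○○○○○
○○○○○○○○
step 18: ○○○○○○○○
○○○○○○○○
○○○○○○○○
○○○●●○○○
○○●○○●○○
○○●v○●○○
○○○○○○○○
○○○○○○○○
step 19: ○○○○○○○○
○○○○○○○○
○○○○○○○○
○○○●●○○○
○○●○○●○○
○○<●○●○○
○○○○○○○○
○○○○○○○○
step 20: ○○○○○○○○
○○○○○○○○
○○○○○○○○
○○○●●○○○
○○●○○●○○
○○○●○●○○
○○v○○○○○
○○○○○○○○
step 21: ○○○○○○○○
○○○○○○○○
○○○○○○○○
○○○●●○○○
○○●○○●○○
○○○●○●○○
○<●○○○○○
○○○○○○○○
step 22: ○○○○○○○○
○○○○○○○○
○○○○○○○○
○○○●●○○○
○○●○○●○○
○^○●○●○○
○●●○○○○○
○○○○○○○○
step 23: ○○○○○○○○
○○○○○○○○
○○○○○○○○
○○○●●○○○
○○●○○●○○
○●>●○●○○
○●●○○○○○
○○○○○○○○
step 24: ○○○○○○○○
○○○○○○○○
○○○○○○○○
○○○●●○○○
○○●○○●○○
○●●●○●○○
○●v○○○○○
○○○○○○○○
step 25: ○○○○○○○○
○○○○○○○○
○○○○○○○○
○○○●●○○○
○○●○○●○○
○●●●○●○○
○●○>○○○○
○○○○○○○○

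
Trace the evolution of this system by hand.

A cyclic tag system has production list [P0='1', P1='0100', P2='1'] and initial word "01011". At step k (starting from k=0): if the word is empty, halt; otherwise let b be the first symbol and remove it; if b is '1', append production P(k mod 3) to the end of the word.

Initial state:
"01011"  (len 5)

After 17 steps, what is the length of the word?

6

step 0: "01011"  (len 5)
step 1: "1011"  (len 4)
step 2: "0110100"  (len 7)
step 3: "110100"  (len 6)
step 4: "101001"  (len 6)
step 5: "010010100"  (len 9)
step 6: "10010100"  (len 8)
step 7: "00101001"  (len 8)
step 8: "0101001"  (len 7)
step 9: "101001"  (len 6)
step 10: "010011"  (len 6)
step 11: "10011"  (len 5)
step 12: "00111"  (len 5)
step 13: "0111"  (len 4)
step 14: "111"  (len 3)
step 15: "111"  (len 3)
step 16: "111"  (len 3)
step 17: "110100"  (len 6)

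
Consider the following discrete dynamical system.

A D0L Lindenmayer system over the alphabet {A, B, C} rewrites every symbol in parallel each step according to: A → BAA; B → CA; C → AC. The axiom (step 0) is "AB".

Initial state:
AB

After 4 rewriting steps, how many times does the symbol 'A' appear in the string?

55

0) AB
1) BAACA
2) CABAABAAACBAA
3) ACBAACABAABAACABAABAABAAACCABAABAA
4) BAAACCABAABAAACBAACABAABAACABAABAAACBAACABAABAACABAABAACABAABAABAAACACBAACABAABAACABAABAA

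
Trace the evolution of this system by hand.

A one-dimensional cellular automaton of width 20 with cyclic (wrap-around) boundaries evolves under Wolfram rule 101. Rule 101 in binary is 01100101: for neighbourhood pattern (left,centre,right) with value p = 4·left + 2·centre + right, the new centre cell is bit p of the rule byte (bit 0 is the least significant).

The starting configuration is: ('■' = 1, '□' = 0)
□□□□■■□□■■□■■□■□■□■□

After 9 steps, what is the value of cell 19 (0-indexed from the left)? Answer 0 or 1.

0) □□□□■■□□■■□■■□■□■□■□
1) ■■■□□■□□□■■□■■■■■■■□
2) □□■□□■□■□□■■□□□□□□■■
3) □□■□□■■■□□□■□■■■■□□■
4) □□■□□□□■□■□■■□□□■□□■
5) □□■□■■□■■■■□■□■□■□□■
6) □□■■□■■□□□■■■■■■■□□■
7) □□□■■□■□■□□□□□□□■□□■
8) □■□□■■■■■□■■■■■□■□□■
9) ■■□□□□□□■■□□□□■■■□□■

1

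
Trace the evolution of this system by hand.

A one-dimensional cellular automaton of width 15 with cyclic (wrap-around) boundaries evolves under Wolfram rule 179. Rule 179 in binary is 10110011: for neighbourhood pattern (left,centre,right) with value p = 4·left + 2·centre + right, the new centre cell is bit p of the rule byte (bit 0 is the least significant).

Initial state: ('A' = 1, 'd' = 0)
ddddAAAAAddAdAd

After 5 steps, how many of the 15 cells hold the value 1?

8

step 0: ddddAAAAAddAdAd
step 1: AAAAdAAAdAAdAdA
step 2: AAAdAdAdAddAdAd
step 3: dAdAdAdAdAAdAdA
step 4: AdAdAdAdAddAdAd
step 5: dAdAdAdAdAAdAdA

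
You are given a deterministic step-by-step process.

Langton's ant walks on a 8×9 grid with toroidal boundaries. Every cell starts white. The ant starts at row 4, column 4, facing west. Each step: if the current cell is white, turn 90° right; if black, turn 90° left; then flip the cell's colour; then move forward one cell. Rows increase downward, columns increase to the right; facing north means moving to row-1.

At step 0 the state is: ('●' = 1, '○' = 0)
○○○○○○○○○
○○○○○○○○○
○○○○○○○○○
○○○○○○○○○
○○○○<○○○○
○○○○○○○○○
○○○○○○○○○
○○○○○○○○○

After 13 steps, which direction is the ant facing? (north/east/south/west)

k=0  ○○○○○○○○○
○○○○○○○○○
○○○○○○○○○
○○○○○○○○○
○○○○<○○○○
○○○○○○○○○
○○○○○○○○○
○○○○○○○○○
k=1  ○○○○○○○○○
○○○○○○○○○
○○○○○○○○○
○○○○^○○○○
○○○○●○○○○
○○○○○○○○○
○○○○○○○○○
○○○○○○○○○
k=2  ○○○○○○○○○
○○○○○○○○○
○○○○○○○○○
○○○○●>○○○
○○○○●○○○○
○○○○○○○○○
○○○○○○○○○
○○○○○○○○○
k=3  ○○○○○○○○○
○○○○○○○○○
○○○○○○○○○
○○○○●●○○○
○○○○●v○○○
○○○○○○○○○
○○○○○○○○○
○○○○○○○○○
k=4  ○○○○○○○○○
○○○○○○○○○
○○○○○○○○○
○○○○●●○○○
○○○○<●○○○
○○○○○○○○○
○○○○○○○○○
○○○○○○○○○
k=5  ○○○○○○○○○
○○○○○○○○○
○○○○○○○○○
○○○○●●○○○
○○○○○●○○○
○○○○v○○○○
○○○○○○○○○
○○○○○○○○○
k=6  ○○○○○○○○○
○○○○○○○○○
○○○○○○○○○
○○○○●●○○○
○○○○○●○○○
○○○<●○○○○
○○○○○○○○○
○○○○○○○○○
k=7  ○○○○○○○○○
○○○○○○○○○
○○○○○○○○○
○○○○●●○○○
○○○^○●○○○
○○○●●○○○○
○○○○○○○○○
○○○○○○○○○
k=8  ○○○○○○○○○
○○○○○○○○○
○○○○○○○○○
○○○○●●○○○
○○○●>●○○○
○○○●●○○○○
○○○○○○○○○
○○○○○○○○○
k=9  ○○○○○○○○○
○○○○○○○○○
○○○○○○○○○
○○○○●●○○○
○○○●●●○○○
○○○●v○○○○
○○○○○○○○○
○○○○○○○○○
k=10  ○○○○○○○○○
○○○○○○○○○
○○○○○○○○○
○○○○●●○○○
○○○●●●○○○
○○○●○>○○○
○○○○○○○○○
○○○○○○○○○
k=11  ○○○○○○○○○
○○○○○○○○○
○○○○○○○○○
○○○○●●○○○
○○○●●●○○○
○○○●○●○○○
○○○○○v○○○
○○○○○○○○○
k=12  ○○○○○○○○○
○○○○○○○○○
○○○○○○○○○
○○○○●●○○○
○○○●●●○○○
○○○●○●○○○
○○○○<●○○○
○○○○○○○○○
k=13  ○○○○○○○○○
○○○○○○○○○
○○○○○○○○○
○○○○●●○○○
○○○●●●○○○
○○○●^●○○○
○○○○●●○○○
○○○○○○○○○

north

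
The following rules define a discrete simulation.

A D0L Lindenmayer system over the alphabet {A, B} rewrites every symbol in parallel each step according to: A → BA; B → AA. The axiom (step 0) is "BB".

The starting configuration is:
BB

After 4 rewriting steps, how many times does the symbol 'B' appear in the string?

12

t=0: BB
t=1: AAAA
t=2: BABABABA
t=3: AABAAABAAABAAABA
t=4: BABAAABABABAAABABABAAABABABAAABA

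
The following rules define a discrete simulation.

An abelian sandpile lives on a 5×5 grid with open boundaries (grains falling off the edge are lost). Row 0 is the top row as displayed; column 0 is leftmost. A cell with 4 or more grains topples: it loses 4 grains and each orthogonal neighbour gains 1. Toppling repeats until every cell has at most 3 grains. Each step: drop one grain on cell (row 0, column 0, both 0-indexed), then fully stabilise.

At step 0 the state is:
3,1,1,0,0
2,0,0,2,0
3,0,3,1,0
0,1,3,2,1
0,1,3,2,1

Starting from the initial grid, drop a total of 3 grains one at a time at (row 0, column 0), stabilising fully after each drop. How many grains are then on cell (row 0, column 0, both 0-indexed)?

2

[0] 3,1,1,0,0
2,0,0,2,0
3,0,3,1,0
0,1,3,2,1
0,1,3,2,1
[1] 0,2,1,0,0
3,0,0,2,0
3,0,3,1,0
0,1,3,2,1
0,1,3,2,1
[2] 1,2,1,0,0
3,0,0,2,0
3,0,3,1,0
0,1,3,2,1
0,1,3,2,1
[3] 2,2,1,0,0
3,0,0,2,0
3,0,3,1,0
0,1,3,2,1
0,1,3,2,1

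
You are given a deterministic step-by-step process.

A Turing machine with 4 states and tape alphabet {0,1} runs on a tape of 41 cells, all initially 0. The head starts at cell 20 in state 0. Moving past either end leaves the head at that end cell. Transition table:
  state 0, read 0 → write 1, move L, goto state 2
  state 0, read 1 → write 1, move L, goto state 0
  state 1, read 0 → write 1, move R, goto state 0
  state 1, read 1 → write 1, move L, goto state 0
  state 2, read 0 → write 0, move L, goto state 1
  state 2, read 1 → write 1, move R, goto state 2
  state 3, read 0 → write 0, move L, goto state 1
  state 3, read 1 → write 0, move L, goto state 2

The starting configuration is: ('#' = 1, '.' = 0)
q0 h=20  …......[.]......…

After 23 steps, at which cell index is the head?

k=0  q0 h=20  …......[.]......…
k=1  q2 h=19  …......[.]#.....…
k=2  q1 h=18  …......[.].#....…
k=3  q0 h=19  ….....#[.]#.....…
k=4  q2 h=18  …......[#]##....…
k=5  q2 h=19  ….....#[#]#.....…
k=6  q2 h=20  …....##[#]......…
k=7  q2 h=21  …...###[.]......…
k=8  q1 h=20  …....##[#]......…
k=9  q0 h=19  ….....#[#]#.....…
k=10  q0 h=18  …......[#]##....…
k=11  q0 h=17  …......[.]###...…
k=12  q2 h=16  …......[.]####..…
k=13  q1 h=15  …......[.].####.…
k=14  q0 h=16  ….....#[.]####..…
k=15  q2 h=15  …......[#]#####.…
k=16  q2 h=16  ….....#[#]####..…
k=17  q2 h=17  …....##[#]###...…
k=18  q2 h=18  …...###[#]##....…
k=19  q2 h=19  …..####[#]#.....…
k=20  q2 h=20  ….#####[#]......…
k=21  q2 h=21  …######[.]......…
k=22  q1 h=20  ….#####[#]......…
k=23  q0 h=19  …..####[#]#.....…

19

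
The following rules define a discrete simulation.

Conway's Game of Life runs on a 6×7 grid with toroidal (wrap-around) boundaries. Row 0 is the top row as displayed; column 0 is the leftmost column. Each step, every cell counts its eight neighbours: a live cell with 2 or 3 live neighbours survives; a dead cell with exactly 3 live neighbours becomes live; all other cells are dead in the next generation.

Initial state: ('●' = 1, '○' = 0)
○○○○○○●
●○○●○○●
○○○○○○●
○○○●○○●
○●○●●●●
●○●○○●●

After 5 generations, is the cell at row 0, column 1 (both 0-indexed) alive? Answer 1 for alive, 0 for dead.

1

[0] ○○○○○○●
●○○●○○●
○○○○○○●
○○○●○○●
○●○●●●●
●○●○○●●
[1] ○●○○○○○
●○○○○●●
○○○○○●●
○○●●○○●
○●○●○○○
○●●●○○○
[2] ○●○○○○●
●○○○○●○
○○○○●○○
●○●●●●●
●●○○●○○
●●○●○○○
[3] ○●●○○○●
●○○○○●●
●●○○○○○
●○●○○○●
○○○○○○○
○○○○○○●
[4] ○●○○○○○
○○●○○●○
○○○○○●○
●○○○○○●
●○○○○○●
●○○○○○○
[5] ○●○○○○○
○○○○○○○
○○○○○●○
●○○○○●○
○●○○○○○
●●○○○○●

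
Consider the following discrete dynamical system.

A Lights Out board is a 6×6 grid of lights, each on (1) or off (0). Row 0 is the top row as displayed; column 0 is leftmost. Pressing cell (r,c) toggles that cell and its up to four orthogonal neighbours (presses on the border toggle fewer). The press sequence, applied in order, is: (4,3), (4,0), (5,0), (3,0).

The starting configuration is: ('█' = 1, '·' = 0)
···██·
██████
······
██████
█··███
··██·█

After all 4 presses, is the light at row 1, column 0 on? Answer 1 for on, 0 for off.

[0] ···██·
██████
······
██████
█··███
··██·█
[1] ···██·
██████
······
███·██
█·█··█
··█··█
[2] ···██·
██████
······
·██·██
·██··█
█·█··█
[3] ···██·
██████
······
·██·██
███··█
·██··█
[4] ···██·
██████
█·····
█·█·██
·██··█
·██··█

1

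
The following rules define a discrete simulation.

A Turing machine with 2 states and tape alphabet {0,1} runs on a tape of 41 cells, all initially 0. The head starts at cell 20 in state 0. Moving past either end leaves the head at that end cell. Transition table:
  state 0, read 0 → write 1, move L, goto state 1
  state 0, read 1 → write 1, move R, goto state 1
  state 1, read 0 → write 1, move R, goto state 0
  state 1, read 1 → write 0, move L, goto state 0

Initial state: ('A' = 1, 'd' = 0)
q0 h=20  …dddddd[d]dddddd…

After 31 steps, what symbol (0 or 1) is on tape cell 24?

gen 0: q0 h=20  …dddddd[d]dddddd…
gen 1: q1 h=19  …dddddd[d]Addddd…
gen 2: q0 h=20  …dddddA[A]dddddd…
gen 3: q1 h=21  …ddddAA[d]dddddd…
gen 4: q0 h=22  …dddAAA[d]dddddd…
gen 5: q1 h=21  …ddddAA[A]Addddd…
gen 6: q0 h=20  …dddddA[A]dAdddd…
gen 7: q1 h=21  …ddddAA[d]Addddd…
gen 8: q0 h=22  …dddAAA[A]dddddd…
gen 9: q1 h=23  …ddAAAA[d]dddddd…
gen 10: q0 h=24  …dAAAAA[d]dddddd…
gen 11: q1 h=23  …ddAAAA[A]Addddd…
gen 12: q0 h=22  …dddAAA[A]dAdddd…
gen 13: q1 h=23  …ddAAAA[d]Addddd…
gen 14: q0 h=24  …dAAAAA[A]dddddd…
gen 15: q1 h=25  …AAAAAA[d]dddddd…
gen 16: q0 h=26  …AAAAAA[d]dddddd…
gen 17: q1 h=25  …AAAAAA[A]Addddd…
gen 18: q0 h=24  …dAAAAA[A]dAdddd…
gen 19: q1 h=25  …AAAAAA[d]Addddd…
gen 20: q0 h=26  …AAAAAA[A]dddddd…
gen 21: q1 h=27  …AAAAAA[d]dddddd…
gen 22: q0 h=28  …AAAAAA[d]dddddd…
gen 23: q1 h=27  …AAAAAA[A]Addddd…
gen 24: q0 h=26  …AAAAAA[A]dAdddd…
gen 25: q1 h=27  …AAAAAA[d]Addddd…
gen 26: q0 h=28  …AAAAAA[A]dddddd…
gen 27: q1 h=29  …AAAAAA[d]dddddd…
gen 28: q0 h=30  …AAAAAA[d]dddddd…
gen 29: q1 h=29  …AAAAAA[A]Addddd…
gen 30: q0 h=28  …AAAAAA[A]dAdddd…
gen 31: q1 h=29  …AAAAAA[d]Addddd…

1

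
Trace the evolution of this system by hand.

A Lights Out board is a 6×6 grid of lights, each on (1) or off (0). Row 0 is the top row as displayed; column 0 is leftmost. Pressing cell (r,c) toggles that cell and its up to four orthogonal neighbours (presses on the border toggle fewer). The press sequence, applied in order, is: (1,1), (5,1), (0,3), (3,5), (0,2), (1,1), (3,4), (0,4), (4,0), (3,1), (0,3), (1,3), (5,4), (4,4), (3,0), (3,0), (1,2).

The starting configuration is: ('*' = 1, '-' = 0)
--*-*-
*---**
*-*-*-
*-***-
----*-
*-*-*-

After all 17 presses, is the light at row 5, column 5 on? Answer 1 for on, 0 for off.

1

t=0: --*-*-
*---**
*-*-*-
*-***-
----*-
*-*-*-
t=1: -**-*-
-**-**
***-*-
*-***-
----*-
*-*-*-
t=2: -**-*-
-**-**
***-*-
*-***-
-*--*-
-*--*-
t=3: -*-*--
-*****
***-*-
*-***-
-*--*-
-*--*-
t=4: -*-*--
-*****
***-**
*-**-*
-*--**
-*--*-
t=5: --*---
-*-***
***-**
*-**-*
-*--**
-*--*-
t=6: -**---
*-****
*-*-**
*-**-*
-*--**
-*--*-
t=7: -**---
*-****
*-*--*
*-*-*-
-*---*
-*--*-
t=8: -*****
*-**-*
*-*--*
*-*-*-
-*---*
-*--*-
t=9: -*****
*-**-*
*-*--*
--*-*-
*----*
**--*-
t=10: -*****
*-**-*
***--*
**--*-
**---*
**--*-
t=11: -*---*
*-*--*
***--*
**--*-
**---*
**--*-
t=12: -*-*-*
*--***
****-*
**--*-
**---*
**--*-
t=13: -*-*-*
*--***
****-*
**--*-
**--**
**-*-*
t=14: -*-*-*
*--***
****-*
**----
**-*--
**-***
t=15: -*-*-*
*--***
-***-*
------
-*-*--
**-***
t=16: -*-*-*
*--***
****-*
**----
**-*--
**-***
t=17: -***-*
***-**
**-*-*
**----
**-*--
**-***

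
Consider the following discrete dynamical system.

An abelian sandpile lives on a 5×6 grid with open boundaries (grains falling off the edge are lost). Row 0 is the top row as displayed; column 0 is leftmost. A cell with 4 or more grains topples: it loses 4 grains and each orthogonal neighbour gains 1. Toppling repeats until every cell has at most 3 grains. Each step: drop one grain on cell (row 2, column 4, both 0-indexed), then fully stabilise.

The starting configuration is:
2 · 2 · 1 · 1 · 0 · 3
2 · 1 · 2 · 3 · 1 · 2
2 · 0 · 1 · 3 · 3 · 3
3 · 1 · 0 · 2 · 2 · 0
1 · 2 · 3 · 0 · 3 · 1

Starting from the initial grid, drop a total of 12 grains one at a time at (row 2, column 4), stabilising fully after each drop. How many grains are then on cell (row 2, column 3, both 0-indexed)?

2

0) 2 · 2 · 1 · 1 · 0 · 3
2 · 1 · 2 · 3 · 1 · 2
2 · 0 · 1 · 3 · 3 · 3
3 · 1 · 0 · 2 · 2 · 0
1 · 2 · 3 · 0 · 3 · 1
1) 2 · 2 · 1 · 2 · 0 · 3
2 · 1 · 3 · 0 · 3 · 3
2 · 0 · 2 · 1 · 2 · 0
3 · 1 · 0 · 3 · 3 · 1
1 · 2 · 3 · 0 · 3 · 1
2) 2 · 2 · 1 · 2 · 0 · 3
2 · 1 · 3 · 0 · 3 · 3
2 · 0 · 2 · 1 · 3 · 0
3 · 1 · 0 · 3 · 3 · 1
1 · 2 · 3 · 0 · 3 · 1
3) 2 · 2 · 1 · 2 · 2 · 0
2 · 1 · 3 · 1 · 1 · 1
2 · 0 · 2 · 3 · 2 · 2
3 · 1 · 1 · 0 · 2 · 2
1 · 2 · 3 · 2 · 0 · 2
4) 2 · 2 · 1 · 2 · 2 · 0
2 · 1 · 3 · 1 · 1 · 1
2 · 0 · 2 · 3 · 3 · 2
3 · 1 · 1 · 0 · 2 · 2
1 · 2 · 3 · 2 · 0 · 2
5) 2 · 2 · 1 · 2 · 2 · 0
2 · 1 · 3 · 2 · 2 · 1
2 · 0 · 3 · 0 · 1 · 3
3 · 1 · 1 · 1 · 3 · 2
1 · 2 · 3 · 2 · 0 · 2
6) 2 · 2 · 1 · 2 · 2 · 0
2 · 1 · 3 · 2 · 2 · 1
2 · 0 · 3 · 0 · 2 · 3
3 · 1 · 1 · 1 · 3 · 2
1 · 2 · 3 · 2 · 0 · 2
7) 2 · 2 · 1 · 2 · 2 · 0
2 · 1 · 3 · 2 · 2 · 1
2 · 0 · 3 · 0 · 3 · 3
3 · 1 · 1 · 1 · 3 · 2
1 · 2 · 3 · 2 · 0 · 2
8) 2 · 2 · 1 · 2 · 2 · 0
2 · 1 · 3 · 2 · 3 · 2
2 · 0 · 3 · 1 · 2 · 1
3 · 1 · 1 · 2 · 1 · 0
1 · 2 · 3 · 2 · 1 · 3
9) 2 · 2 · 1 · 2 · 2 · 0
2 · 1 · 3 · 2 · 3 · 2
2 · 0 · 3 · 1 · 3 · 1
3 · 1 · 1 · 2 · 1 · 0
1 · 2 · 3 · 2 · 1 · 3
10) 2 · 2 · 1 · 2 · 3 · 0
2 · 1 · 3 · 3 · 0 · 3
2 · 0 · 3 · 2 · 1 · 2
3 · 1 · 1 · 2 · 2 · 0
1 · 2 · 3 · 2 · 1 · 3
11) 2 · 2 · 1 · 2 · 3 · 0
2 · 1 · 3 · 3 · 0 · 3
2 · 0 · 3 · 2 · 2 · 2
3 · 1 · 1 · 2 · 2 · 0
1 · 2 · 3 · 2 · 1 · 3
12) 2 · 2 · 1 · 2 · 3 · 0
2 · 1 · 3 · 3 · 0 · 3
2 · 0 · 3 · 2 · 3 · 2
3 · 1 · 1 · 2 · 2 · 0
1 · 2 · 3 · 2 · 1 · 3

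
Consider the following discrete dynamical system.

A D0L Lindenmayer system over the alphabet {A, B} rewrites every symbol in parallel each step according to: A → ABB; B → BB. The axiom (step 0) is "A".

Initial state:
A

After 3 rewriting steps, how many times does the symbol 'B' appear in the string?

14

gen 0: A
gen 1: ABB
gen 2: ABBBBBB
gen 3: ABBBBBBBBBBBBBB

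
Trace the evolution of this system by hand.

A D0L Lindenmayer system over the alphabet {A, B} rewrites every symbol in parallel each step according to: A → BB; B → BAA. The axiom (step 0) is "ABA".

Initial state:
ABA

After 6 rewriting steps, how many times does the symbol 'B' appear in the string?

k=0  ABA
k=1  BBBAABB
k=2  BAABAABAABBBBBAABAA
k=3  BAABBBBBAABBBBBAABBBBBAABAABAABAABAABBBBBAABBBB
k=4  BAABBBBBAABAABAABAABAABBBBBAABAABAABAABAABBBBBAABAABAABAAB…AABBBBBAABBBBBAABBBBBAABBBBBAABAABAABAABAABBBBBAABAABAABAA  (len 123)
k=5  BAABBBBBAABAABAABAABAABBBBBAABBBBBAABBBBBAABBBBBAABBBBBAAB…BBBBBAABBBBBAABBBBBAABAABAABAABAABBBBBAABBBBBAABBBBBAABBBB  (len 311)
k=6  BAABBBBBAABAABAABAABAABBBBBAABBBBBAABBBBBAABBBBBAABBBBBAAB…ABAABBBBBAABAABAABAABAABBBBBAABAABAABAABAABBBBBAABAABAABAA  (len 803)

441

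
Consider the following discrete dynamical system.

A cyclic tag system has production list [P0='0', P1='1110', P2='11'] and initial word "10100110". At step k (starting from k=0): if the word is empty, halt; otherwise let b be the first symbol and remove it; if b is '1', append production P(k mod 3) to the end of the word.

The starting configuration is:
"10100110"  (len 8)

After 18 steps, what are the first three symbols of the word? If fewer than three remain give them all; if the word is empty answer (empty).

step 0: "10100110"  (len 8)
step 1: "01001100"  (len 8)
step 2: "1001100"  (len 7)
step 3: "00110011"  (len 8)
step 4: "0110011"  (len 7)
step 5: "110011"  (len 6)
step 6: "1001111"  (len 7)
step 7: "0011110"  (len 7)
step 8: "011110"  (len 6)
step 9: "11110"  (len 5)
step 10: "11100"  (len 5)
step 11: "11001110"  (len 8)
step 12: "100111011"  (len 9)
step 13: "001110110"  (len 9)
step 14: "01110110"  (len 8)
step 15: "1110110"  (len 7)
step 16: "1101100"  (len 7)
step 17: "1011001110"  (len 10)
step 18: "01100111011"  (len 11)

011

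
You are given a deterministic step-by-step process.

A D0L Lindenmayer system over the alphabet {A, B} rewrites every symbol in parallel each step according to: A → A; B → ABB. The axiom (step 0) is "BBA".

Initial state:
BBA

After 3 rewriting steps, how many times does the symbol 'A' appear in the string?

step 0: BBA
step 1: ABBABBA
step 2: AABBABBAABBABBA
step 3: AAABBABBAABBABBAAABBABBAABBABBA

15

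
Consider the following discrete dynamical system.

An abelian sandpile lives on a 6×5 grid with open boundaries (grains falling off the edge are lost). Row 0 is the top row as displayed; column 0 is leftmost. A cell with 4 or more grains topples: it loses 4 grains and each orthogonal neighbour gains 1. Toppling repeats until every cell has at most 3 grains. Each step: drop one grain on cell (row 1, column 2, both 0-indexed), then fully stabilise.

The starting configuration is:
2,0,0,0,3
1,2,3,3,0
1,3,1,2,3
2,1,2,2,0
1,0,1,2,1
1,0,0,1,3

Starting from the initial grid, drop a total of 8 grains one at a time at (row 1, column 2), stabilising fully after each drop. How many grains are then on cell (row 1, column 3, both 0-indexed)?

[0] 2,0,0,0,3
1,2,3,3,0
1,3,1,2,3
2,1,2,2,0
1,0,1,2,1
1,0,0,1,3
[1] 2,0,1,1,3
1,3,1,0,1
1,3,2,3,3
2,1,2,2,0
1,0,1,2,1
1,0,0,1,3
[2] 2,0,1,1,3
1,3,2,0,1
1,3,2,3,3
2,1,2,2,0
1,0,1,2,1
1,0,0,1,3
[3] 2,0,1,1,3
1,3,3,0,1
1,3,2,3,3
2,1,2,2,0
1,0,1,2,1
1,0,0,1,3
[4] 2,1,2,1,3
2,1,2,2,2
2,1,1,1,0
2,2,3,3,1
1,0,1,2,1
1,0,0,1,3
[5] 2,1,2,1,3
2,1,3,2,2
2,1,1,1,0
2,2,3,3,1
1,0,1,2,1
1,0,0,1,3
[6] 2,1,3,1,3
2,2,0,3,2
2,1,2,1,0
2,2,3,3,1
1,0,1,2,1
1,0,0,1,3
[7] 2,1,3,1,3
2,2,1,3,2
2,1,2,1,0
2,2,3,3,1
1,0,1,2,1
1,0,0,1,3
[8] 2,1,3,1,3
2,2,2,3,2
2,1,2,1,0
2,2,3,3,1
1,0,1,2,1
1,0,0,1,3

3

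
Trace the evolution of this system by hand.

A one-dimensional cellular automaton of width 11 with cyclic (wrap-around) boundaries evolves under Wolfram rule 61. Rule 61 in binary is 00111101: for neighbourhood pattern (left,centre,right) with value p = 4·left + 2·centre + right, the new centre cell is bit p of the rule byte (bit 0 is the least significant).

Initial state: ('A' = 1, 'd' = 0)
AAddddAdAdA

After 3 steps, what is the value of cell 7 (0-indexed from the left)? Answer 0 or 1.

step 0: AAddddAdAdA
step 1: ddAAAdAAAAA
step 2: AdAddAAdddd
step 3: AAAAdAdAAAd

1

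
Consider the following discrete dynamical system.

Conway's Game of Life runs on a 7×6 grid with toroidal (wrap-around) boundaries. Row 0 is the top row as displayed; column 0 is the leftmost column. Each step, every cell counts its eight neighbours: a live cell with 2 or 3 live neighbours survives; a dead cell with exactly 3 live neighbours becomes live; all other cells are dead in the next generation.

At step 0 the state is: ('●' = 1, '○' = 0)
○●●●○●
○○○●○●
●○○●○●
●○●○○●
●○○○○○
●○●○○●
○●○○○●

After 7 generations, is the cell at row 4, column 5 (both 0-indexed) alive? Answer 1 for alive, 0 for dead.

0

k=0  ○●●●○●
○○○●○●
●○○●○●
●○●○○●
●○○○○○
●○●○○●
○●○○○●
k=1  ○●○●○●
○●○●○●
○●●●○○
○○○○●○
○○○○○○
○○○○○●
○○○●○●
k=2  ○○○●○●
○●○●○○
●●○●○○
○○●●○○
○○○○○○
○○○○●○
○○●○○●
k=3  ●○○●○○
○●○●○○
●●○●●○
○●●●○○
○○○●○○
○○○○○○
○○○●○●
k=4  ●○○●○○
○●○●○●
●○○○●○
●●○○○○
○○○●○○
○○○○●○
○○○○●○
k=5  ●○●●○●
○●●●○●
○○●○●○
●●○○○●
○○○○○○
○○○●●○
○○○●●●
k=6  ○○○○○○
○○○○○●
○○○○●○
●●○○○●
●○○○●●
○○○●○●
●○○○○○
k=7  ○○○○○○
○○○○○○
○○○○●○
○●○○○○
○●○○○○
○○○○○○
○○○○○○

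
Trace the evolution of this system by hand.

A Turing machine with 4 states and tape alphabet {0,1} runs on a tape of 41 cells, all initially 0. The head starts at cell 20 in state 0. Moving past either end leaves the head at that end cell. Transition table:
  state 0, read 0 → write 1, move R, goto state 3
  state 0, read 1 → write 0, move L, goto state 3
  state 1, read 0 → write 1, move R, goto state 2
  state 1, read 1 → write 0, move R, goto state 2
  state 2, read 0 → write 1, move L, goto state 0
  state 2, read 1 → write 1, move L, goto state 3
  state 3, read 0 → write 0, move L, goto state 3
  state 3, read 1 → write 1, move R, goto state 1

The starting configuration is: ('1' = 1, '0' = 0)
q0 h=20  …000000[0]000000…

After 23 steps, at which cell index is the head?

25

k=0  q0 h=20  …000000[0]000000…
k=1  q3 h=21  …000001[0]000000…
k=2  q3 h=20  …000000[1]000000…
k=3  q1 h=21  …000001[0]000000…
k=4  q2 h=22  …000011[0]000000…
k=5  q0 h=21  …000001[1]100000…
k=6  q3 h=20  …000000[1]010000…
k=7  q1 h=21  …000001[0]100000…
k=8  q2 h=22  …000011[1]000000…
k=9  q3 h=21  …000001[1]100000…
k=10  q1 h=22  …000011[1]000000…
k=11  q2 h=23  …000110[0]000000…
k=12  q0 h=22  …000011[0]100000…
k=13  q3 h=23  …000111[1]000000…
k=14  q1 h=24  …001111[0]000000…
k=15  q2 h=25  …011111[0]000000…
k=16  q0 h=24  …001111[1]100000…
k=17  q3 h=23  …000111[1]010000…
k=18  q1 h=24  …001111[0]100000…
k=19  q2 h=25  …011111[1]000000…
k=20  q3 h=24  …001111[1]100000…
k=21  q1 h=25  …011111[1]000000…
k=22  q2 h=26  …111110[0]000000…
k=23  q0 h=25  …011111[0]100000…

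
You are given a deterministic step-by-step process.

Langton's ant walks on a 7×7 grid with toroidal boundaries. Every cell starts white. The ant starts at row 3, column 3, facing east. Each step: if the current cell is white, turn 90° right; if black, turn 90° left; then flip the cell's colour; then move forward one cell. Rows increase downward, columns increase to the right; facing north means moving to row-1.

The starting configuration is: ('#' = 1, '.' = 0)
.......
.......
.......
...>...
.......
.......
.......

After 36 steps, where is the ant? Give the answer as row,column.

t=0: .......
.......
.......
...>...
.......
.......
.......
t=1: .......
.......
.......
...#...
...v...
.......
.......
t=2: .......
.......
.......
...#...
..<#...
.......
.......
t=3: .......
.......
.......
..^#...
..##...
.......
.......
t=4: .......
.......
.......
..#>...
..##...
.......
.......
t=5: .......
.......
...^...
..#....
..##...
.......
.......
t=6: .......
.......
...#>..
..#....
..##...
.......
.......
t=7: .......
.......
...##..
..#.v..
..##...
.......
.......
t=8: .......
.......
...##..
..#<#..
..##...
.......
.......
t=9: .......
.......
...^#..
..###..
..##...
.......
.......
t=10: .......
.......
..<.#..
..###..
..##...
.......
.......
t=11: .......
..^....
..#.#..
..###..
..##...
.......
.......
t=12: .......
..#>...
..#.#..
..###..
..##...
.......
.......
t=13: .......
..##...
..#v#..
..###..
..##...
.......
.......
t=14: .......
..##...
..<##..
..###..
..##...
.......
.......
t=15: .......
..##...
...##..
..v##..
..##...
.......
.......
t=16: .......
..##...
...##..
...>#..
..##...
.......
.......
t=17: .......
..##...
...^#..
....#..
..##...
.......
.......
t=18: .......
..##...
..<.#..
....#..
..##...
.......
.......
t=19: .......
..^#...
..#.#..
....#..
..##...
.......
.......
t=20: .......
.<.#...
..#.#..
....#..
..##...
.......
.......
t=21: .^.....
.#.#...
..#.#..
....#..
..##...
.......
.......
t=22: .#>....
.#.#...
..#.#..
....#..
..##...
.......
.......
t=23: .##....
.#v#...
..#.#..
....#..
..##...
.......
.......
t=24: .##....
.<##...
..#.#..
....#..
..##...
.......
.......
t=25: .##....
..##...
.v#.#..
....#..
..##...
.......
.......
t=26: .##....
..##...
<##.#..
....#..
..##...
.......
.......
t=27: .##....
^.##...
###.#..
....#..
..##...
.......
.......
t=28: .##....
#>##...
###.#..
....#..
..##...
.......
.......
t=29: .##....
####...
#v#.#..
....#..
..##...
.......
.......
t=30: .##....
####...
#.>.#..
....#..
..##...
.......
.......
t=31: .##....
##^#...
#...#..
....#..
..##...
.......
.......
t=32: .##....
#<.#...
#...#..
....#..
..##...
.......
.......
t=33: .##....
#..#...
#v..#..
....#..
..##...
.......
.......
t=34: .##....
#..#...
<#..#..
....#..
..##...
.......
.......
t=35: .##....
#..#...
.#..#..
v...#..
..##...
.......
.......
t=36: .##....
#..#...
.#..#..
#...#.<
..##...
.......
.......

3,6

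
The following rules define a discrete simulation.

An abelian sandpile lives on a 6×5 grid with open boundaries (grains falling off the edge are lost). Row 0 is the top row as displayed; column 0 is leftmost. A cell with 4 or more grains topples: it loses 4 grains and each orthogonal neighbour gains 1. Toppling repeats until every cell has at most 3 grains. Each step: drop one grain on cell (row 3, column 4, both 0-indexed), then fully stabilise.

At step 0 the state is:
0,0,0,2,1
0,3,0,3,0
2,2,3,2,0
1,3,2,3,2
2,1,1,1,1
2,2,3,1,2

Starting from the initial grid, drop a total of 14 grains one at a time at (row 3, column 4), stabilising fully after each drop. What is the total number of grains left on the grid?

t=0: 0,0,0,2,1
0,3,0,3,0
2,2,3,2,0
1,3,2,3,2
2,1,1,1,1
2,2,3,1,2
t=1: 0,0,0,2,1
0,3,0,3,0
2,2,3,2,0
1,3,2,3,3
2,1,1,1,1
2,2,3,1,2
t=2: 0,0,0,2,1
0,3,0,3,0
2,2,3,3,1
1,3,3,0,1
2,1,1,2,2
2,2,3,1,2
t=3: 0,0,0,2,1
0,3,0,3,0
2,2,3,3,1
1,3,3,0,2
2,1,1,2,2
2,2,3,1,2
t=4: 0,0,0,2,1
0,3,0,3,0
2,2,3,3,1
1,3,3,0,3
2,1,1,2,2
2,2,3,1,2
t=5: 0,0,0,2,1
0,3,0,3,0
2,2,3,3,2
1,3,3,1,0
2,1,1,2,3
2,2,3,1,2
t=6: 0,0,0,2,1
0,3,0,3,0
2,2,3,3,2
1,3,3,1,1
2,1,1,2,3
2,2,3,1,2
t=7: 0,0,0,2,1
0,3,0,3,0
2,2,3,3,2
1,3,3,1,2
2,1,1,2,3
2,2,3,1,2
t=8: 0,0,0,2,1
0,3,0,3,0
2,2,3,3,2
1,3,3,1,3
2,1,1,2,3
2,2,3,1,2
t=9: 0,0,0,2,1
0,3,0,3,0
2,2,3,3,3
1,3,3,2,1
2,1,1,3,0
2,2,3,1,3
t=10: 0,0,0,2,1
0,3,0,3,0
2,2,3,3,3
1,3,3,2,2
2,1,1,3,0
2,2,3,1,3
t=11: 0,0,0,2,1
0,3,0,3,0
2,2,3,3,3
1,3,3,2,3
2,1,1,3,0
2,2,3,1,3
t=12: 0,1,0,3,1
1,0,3,0,2
3,1,2,3,1
2,1,2,2,2
2,2,3,0,2
2,2,3,2,3
t=13: 0,1,0,3,1
1,0,3,0,2
3,1,2,3,1
2,1,2,2,3
2,2,3,0,2
2,2,3,2,3
t=14: 0,1,0,3,1
1,0,3,0,2
3,1,2,3,2
2,1,2,3,0
2,2,3,0,3
2,2,3,2,3

52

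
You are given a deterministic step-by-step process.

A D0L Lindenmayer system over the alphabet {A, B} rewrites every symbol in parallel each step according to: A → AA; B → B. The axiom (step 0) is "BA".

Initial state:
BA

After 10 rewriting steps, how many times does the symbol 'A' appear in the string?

k=0  BA
k=1  BAA
k=2  BAAAA
k=3  BAAAAAAAA
k=4  BAAAAAAAAAAAAAAAA
k=5  BAAAAAAAAAAAAAAAAAAAAAAAAAAAAAAAA
k=6  BAAAAAAAAAAAAAAAAAAAAAAAAAAAAAAAAAAAAAAAAAAAAAAAAAAAAAAAAAAAAAAAA
k=7  BAAAAAAAAAAAAAAAAAAAAAAAAAAAAAAAAAAAAAAAAAAAAAAAAAAAAAAAAA…AAAAAAAAAAAAAAAAAAAAAAAAAAAAAAAAAAAAAAAAAAAAAAAAAAAAAAAAAA  (len 129)
k=8  BAAAAAAAAAAAAAAAAAAAAAAAAAAAAAAAAAAAAAAAAAAAAAAAAAAAAAAAAA…AAAAAAAAAAAAAAAAAAAAAAAAAAAAAAAAAAAAAAAAAAAAAAAAAAAAAAAAAA  (len 257)
k=9  BAAAAAAAAAAAAAAAAAAAAAAAAAAAAAAAAAAAAAAAAAAAAAAAAAAAAAAAAA…AAAAAAAAAAAAAAAAAAAAAAAAAAAAAAAAAAAAAAAAAAAAAAAAAAAAAAAAAA  (len 513)
k=10  BAAAAAAAAAAAAAAAAAAAAAAAAAAAAAAAAAAAAAAAAAAAAAAAAAAAAAAAAA…AAAAAAAAAAAAAAAAAAAAAAAAAAAAAAAAAAAAAAAAAAAAAAAAAAAAAAAAAA  (len 1025)

1024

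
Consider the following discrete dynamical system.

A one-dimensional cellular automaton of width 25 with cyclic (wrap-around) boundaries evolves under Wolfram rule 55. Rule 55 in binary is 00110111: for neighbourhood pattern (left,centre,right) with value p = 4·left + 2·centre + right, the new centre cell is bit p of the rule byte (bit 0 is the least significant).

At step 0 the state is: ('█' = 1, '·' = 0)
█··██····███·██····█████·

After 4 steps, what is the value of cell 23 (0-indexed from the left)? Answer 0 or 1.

1

[0] █··██····███·██····█████·
[1] ███··████···█··████·····█
[2] ···██····██████····█████·
[3] ███··████······████·····█
[4] ···██····██████····█████·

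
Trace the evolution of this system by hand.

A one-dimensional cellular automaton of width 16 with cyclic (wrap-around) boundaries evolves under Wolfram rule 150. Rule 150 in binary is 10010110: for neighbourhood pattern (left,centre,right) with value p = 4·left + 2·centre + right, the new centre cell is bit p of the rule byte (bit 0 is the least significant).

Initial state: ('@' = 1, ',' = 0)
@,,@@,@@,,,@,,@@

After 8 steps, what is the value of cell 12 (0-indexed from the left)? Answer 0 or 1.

0

gen 0: @,,@@,@@,,,@,,@@
gen 1: ,@@,,,,,@,@@@@,@
gen 2: ,,,@,,,@@,,@@,,@
gen 3: @,@@@,@,,@@,,@@@
gen 4: ,,,@,,@@@,,@@,@@
gen 5: @,@@@@,@,@@,,,,,
gen 6: @,,@@,,@,,,@,,,@
gen 7: ,@@,,@@@@,@@@,@,
gen 8: @,,@@,@@,,,@,,@@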